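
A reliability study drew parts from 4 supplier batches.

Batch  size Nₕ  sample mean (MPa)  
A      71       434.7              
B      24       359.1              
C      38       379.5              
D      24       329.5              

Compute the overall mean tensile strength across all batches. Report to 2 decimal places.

393.70

x̄_st = (Σ Nₕx̄ₕ) / (Σ Nₕ) = (71·434.7 + 24·359.1 + 38·379.5 + 24·329.5) / 157
= 61811.1 / 157 = 393.7013... → 393.70.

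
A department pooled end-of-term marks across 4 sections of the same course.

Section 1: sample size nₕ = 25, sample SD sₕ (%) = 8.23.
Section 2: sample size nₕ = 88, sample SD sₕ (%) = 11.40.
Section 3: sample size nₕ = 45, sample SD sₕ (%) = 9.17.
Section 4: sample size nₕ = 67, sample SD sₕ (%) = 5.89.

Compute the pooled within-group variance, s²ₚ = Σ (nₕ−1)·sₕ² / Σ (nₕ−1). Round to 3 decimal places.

85.619

1: (25−1)·8.23² = 24·67.7329 = 1625.5896
2: (88−1)·11.40² = 87·129.96 = 11306.52
3: (45−1)·9.17² = 44·84.0889 = 3699.9116
4: (67−1)·5.89² = 66·34.6921 = 2289.6786
Numerator = 18921.6998; denominator = Σ(nₕ−1) = 221.
s²ₚ = 18921.6998/221 = 85.61855... → 85.619.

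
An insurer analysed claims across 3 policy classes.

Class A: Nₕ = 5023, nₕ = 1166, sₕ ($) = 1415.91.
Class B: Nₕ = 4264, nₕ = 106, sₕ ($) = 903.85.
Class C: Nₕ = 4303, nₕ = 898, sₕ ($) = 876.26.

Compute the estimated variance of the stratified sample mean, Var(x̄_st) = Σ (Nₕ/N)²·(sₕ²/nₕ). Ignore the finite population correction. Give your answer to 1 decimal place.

1079.3

N = 13590; Wₕ = Nₕ/N.
class A: (5023/13590)²·1415.91²/1166 = 234.8877
class B: (4264/13590)²·903.85²/106 = 758.7214
class C: (4303/13590)²·876.26²/898 = 85.7222
Sum = 1079.3313 → 1079.3.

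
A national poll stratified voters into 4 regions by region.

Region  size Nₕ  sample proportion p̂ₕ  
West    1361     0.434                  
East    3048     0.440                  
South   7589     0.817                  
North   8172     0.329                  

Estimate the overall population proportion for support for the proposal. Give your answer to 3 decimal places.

0.536

Wₕ = Nₕ/N with N = 20170: 0.0675, 0.1511, 0.3763, 0.4052.
p̂_st = 0.0675·0.434 + 0.1511·0.440 + 0.3763·0.817 + 0.4052·0.329 ≈ 0.53647... → 0.536.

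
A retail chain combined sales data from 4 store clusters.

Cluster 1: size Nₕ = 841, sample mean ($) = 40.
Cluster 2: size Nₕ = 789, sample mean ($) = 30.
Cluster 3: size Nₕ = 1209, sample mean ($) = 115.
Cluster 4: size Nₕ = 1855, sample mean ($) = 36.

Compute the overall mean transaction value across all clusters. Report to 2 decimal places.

56.06

N = 4694; weights Wₕ = Nₕ/N = (0.1792, 0.1681, 0.2576, 0.3952).
x̄_st = Σ Wₕ·x̄ₕ = 0.1792·40 + 0.1681·30 + 0.2576·115 + 0.3952·36 ≈ 56.0556...
→ 56.06.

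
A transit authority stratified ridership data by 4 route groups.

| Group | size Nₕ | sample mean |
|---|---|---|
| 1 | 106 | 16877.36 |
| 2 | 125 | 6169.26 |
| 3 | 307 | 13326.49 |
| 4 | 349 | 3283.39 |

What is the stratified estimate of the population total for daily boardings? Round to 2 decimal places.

1: 106·16877.36 = 1789000.16
2: 125·6169.26 = 771157.5
3: 307·13326.49 = 4091232.43
4: 349·3283.39 = 1145903.11
τ̂ = Σ Nₕx̄ₕ = 7797293.20.

7797293.20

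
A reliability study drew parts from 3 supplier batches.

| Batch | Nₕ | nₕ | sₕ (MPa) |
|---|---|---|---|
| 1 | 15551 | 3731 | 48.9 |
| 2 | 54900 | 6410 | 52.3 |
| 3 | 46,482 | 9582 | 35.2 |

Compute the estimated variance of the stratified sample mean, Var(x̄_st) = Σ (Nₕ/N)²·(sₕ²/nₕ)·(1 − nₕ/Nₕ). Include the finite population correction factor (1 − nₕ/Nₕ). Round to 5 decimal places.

N = 116933. Term for each stratum: Wₕ²sₕ²/nₕ·(1−nₕ/Nₕ).
Var(x̄_st) = 0.00861577 + 0.08307985 + 0.01622057 = 0.10791619 → 0.10792.

0.10792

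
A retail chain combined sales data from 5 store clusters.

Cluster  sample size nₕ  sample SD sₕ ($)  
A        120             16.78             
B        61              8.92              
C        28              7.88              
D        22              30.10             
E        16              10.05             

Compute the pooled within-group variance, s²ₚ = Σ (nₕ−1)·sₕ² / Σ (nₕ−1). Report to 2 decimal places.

Degrees of freedom: 119 + 60 + 27 + 21 + 15 = 242.
Σ(nₕ−1)sₕ² = 119·281.5684 + 60·79.5664 + 27·62.0944 + 21·906.01 + 15·101.0025 = 60498.4199.
s²ₚ = 60498.4199 / 242 = 249.9935... → 249.99.

249.99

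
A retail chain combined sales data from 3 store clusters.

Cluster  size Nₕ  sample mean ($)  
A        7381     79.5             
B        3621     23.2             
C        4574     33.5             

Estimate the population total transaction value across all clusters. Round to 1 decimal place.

824025.7

Estimate total by summing Nₕ·x̄ₕ over strata.
7381·79.5 + 3621·23.2 + 4574·33.5 = 586789.5 + 84007.2 + 153229 = 824025.7.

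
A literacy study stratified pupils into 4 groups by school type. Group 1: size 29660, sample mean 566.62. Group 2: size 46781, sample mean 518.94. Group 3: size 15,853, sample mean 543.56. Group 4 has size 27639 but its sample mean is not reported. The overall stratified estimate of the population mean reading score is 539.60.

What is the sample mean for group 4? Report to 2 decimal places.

Σ Nₕx̄ₕ = N·μ, so 27639·x̄_4 = 119933·539.60 − (29660·566.62 + 46781·518.94 + 15853·543.56).
= 64715846.8 − 49699538.02 = 15016308.78.
x̄_4 = 15016308.78 / 27639 = 543.3015... → 543.30.

543.30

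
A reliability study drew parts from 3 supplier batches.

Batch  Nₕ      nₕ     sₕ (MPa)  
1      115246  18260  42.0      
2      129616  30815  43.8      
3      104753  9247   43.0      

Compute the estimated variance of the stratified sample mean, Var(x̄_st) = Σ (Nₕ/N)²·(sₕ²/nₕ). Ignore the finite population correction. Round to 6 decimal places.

0.037005

N = 349615; Wₕ = Nₕ/N.
batch 1: (115246/349615)²·42.0²/18260 = 0.010497102
batch 2: (129616/349615)²·43.8²/30815 = 0.008557032
batch 3: (104753/349615)²·43.0²/9247 = 0.017951010
Sum = 0.037005144 → 0.037005.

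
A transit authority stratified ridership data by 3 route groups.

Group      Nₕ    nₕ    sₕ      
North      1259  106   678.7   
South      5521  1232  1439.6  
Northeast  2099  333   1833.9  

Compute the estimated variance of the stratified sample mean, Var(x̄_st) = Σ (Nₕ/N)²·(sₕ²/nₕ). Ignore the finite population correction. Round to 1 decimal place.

1302.2

N = 8879. Term for each stratum: Wₕ²sₕ²/nₕ.
Var(x̄_st) = 87.3722 + 650.3997 + 564.4219 = 1302.1938 → 1302.2.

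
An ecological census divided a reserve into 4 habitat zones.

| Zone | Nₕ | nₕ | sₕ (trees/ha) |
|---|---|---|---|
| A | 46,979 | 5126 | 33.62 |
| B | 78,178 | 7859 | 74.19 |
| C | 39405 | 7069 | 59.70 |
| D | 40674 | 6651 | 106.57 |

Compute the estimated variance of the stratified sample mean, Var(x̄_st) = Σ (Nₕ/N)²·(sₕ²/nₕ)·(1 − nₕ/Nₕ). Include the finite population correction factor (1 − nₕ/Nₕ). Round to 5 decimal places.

0.17305

N = 205236; Wₕ = Nₕ/N.
zone A: (46979/205236)²·33.62²/5126·(1 − 5126/46979) = 0.01029296
zone B: (78178/205236)²·74.19²/7859·(1 − 7859/78178) = 0.09140577
zone C: (39405/205236)²·59.70²/7069·(1 − 7069/39405) = 0.01525180
zone D: (40674/205236)²·106.57²/6651·(1 − 6651/40674) = 0.05610033
Sum = 0.17305086 → 0.17305.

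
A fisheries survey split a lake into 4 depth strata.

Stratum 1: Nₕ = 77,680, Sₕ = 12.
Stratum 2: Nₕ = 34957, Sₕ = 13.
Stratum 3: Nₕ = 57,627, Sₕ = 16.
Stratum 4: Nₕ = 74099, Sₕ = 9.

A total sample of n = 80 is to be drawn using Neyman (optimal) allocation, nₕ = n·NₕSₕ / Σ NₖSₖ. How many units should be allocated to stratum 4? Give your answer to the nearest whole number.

1: NₕSₕ = 77680·12 = 932160
2: NₕSₕ = 34957·13 = 454441
3: NₕSₕ = 57627·16 = 922032
4: NₕSₕ = 74099·9 = 666891
Σ NₕSₕ = 2975524.
n_4 = 80·666891/2975524 = 17.930... → 18.

18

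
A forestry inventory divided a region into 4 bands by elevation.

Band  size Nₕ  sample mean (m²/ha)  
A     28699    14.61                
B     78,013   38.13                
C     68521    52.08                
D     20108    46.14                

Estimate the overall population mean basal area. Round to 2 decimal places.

x̄_st = (Σ Nₕx̄ₕ) / (Σ Nₕ) = (28699·14.61 + 78013·38.13 + 68521·52.08 + 20108·46.14) / 195341
= 7890284.88 / 195341 = 40.3924... → 40.39.

40.39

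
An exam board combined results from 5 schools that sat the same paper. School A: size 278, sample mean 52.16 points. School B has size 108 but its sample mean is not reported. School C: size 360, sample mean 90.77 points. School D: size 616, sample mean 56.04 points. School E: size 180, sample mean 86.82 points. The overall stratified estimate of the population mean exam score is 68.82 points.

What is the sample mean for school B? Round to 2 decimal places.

81.43

N = 278 + 108 + 360 + 616 + 180 = 1542.
Overall total = μ·N = 68.82·1542 = 106120.44.
Subtract the known strata: 278·52.16 + 360·90.77 + 616·56.04 + 180·86.82 = 97325.92.
Remaining total for school B: 106120.44 − 97325.92 = 8794.52.
Divide by its size: 8794.52 / 108 = 81.4307... → 81.43.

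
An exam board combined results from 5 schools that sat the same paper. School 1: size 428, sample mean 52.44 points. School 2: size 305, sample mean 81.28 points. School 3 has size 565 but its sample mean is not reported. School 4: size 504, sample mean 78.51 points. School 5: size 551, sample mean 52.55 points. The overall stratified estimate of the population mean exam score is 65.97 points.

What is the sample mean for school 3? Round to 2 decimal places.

N = 428 + 305 + 565 + 504 + 551 = 2353.
Overall total = μ·N = 65.97·2353 = 155227.41.
Subtract the known strata: 428·52.44 + 305·81.28 + 504·78.51 + 551·52.55 = 115758.81.
Remaining total for school 3: 155227.41 − 115758.81 = 39468.6.
Divide by its size: 39468.6 / 565 = 69.8559... → 69.86.

69.86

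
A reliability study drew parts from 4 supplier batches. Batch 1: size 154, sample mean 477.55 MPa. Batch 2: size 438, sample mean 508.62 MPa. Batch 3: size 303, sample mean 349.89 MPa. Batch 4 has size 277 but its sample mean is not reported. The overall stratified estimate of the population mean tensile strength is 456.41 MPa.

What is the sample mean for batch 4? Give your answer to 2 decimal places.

Σ Nₕx̄ₕ = N·μ, so 277·x̄_4 = 1172·456.41 − (154·477.55 + 438·508.62 + 303·349.89).
= 534912.52 − 402334.93 = 132577.59.
x̄_4 = 132577.59 / 277 = 478.6195... → 478.62.

478.62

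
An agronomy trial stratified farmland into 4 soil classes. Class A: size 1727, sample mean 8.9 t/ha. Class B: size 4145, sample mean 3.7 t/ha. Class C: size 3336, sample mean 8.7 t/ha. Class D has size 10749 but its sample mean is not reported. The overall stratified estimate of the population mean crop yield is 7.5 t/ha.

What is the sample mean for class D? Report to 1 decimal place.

8.4

Σ Nₕx̄ₕ = N·μ, so 10749·x̄_D = 19957·7.5 − (1727·8.9 + 4145·3.7 + 3336·8.7).
= 149677.5 − 59730 = 89947.5.
x̄_D = 89947.5 / 10749 = 8.368... → 8.4.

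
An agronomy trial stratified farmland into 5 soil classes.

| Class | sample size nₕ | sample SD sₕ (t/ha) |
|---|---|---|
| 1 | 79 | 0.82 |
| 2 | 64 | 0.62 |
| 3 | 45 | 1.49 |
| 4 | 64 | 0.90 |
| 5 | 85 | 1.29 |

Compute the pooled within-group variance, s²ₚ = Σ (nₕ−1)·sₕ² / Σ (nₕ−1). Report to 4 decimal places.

1: (79−1)·0.82² = 78·0.6724 = 52.4472
2: (64−1)·0.62² = 63·0.3844 = 24.2172
3: (45−1)·1.49² = 44·2.2201 = 97.6844
4: (64−1)·0.90² = 63·0.81 = 51.03
5: (85−1)·1.29² = 84·1.6641 = 139.7844
Numerator = 365.1632; denominator = Σ(nₕ−1) = 332.
s²ₚ = 365.1632/332 = 1.099889... → 1.0999.

1.0999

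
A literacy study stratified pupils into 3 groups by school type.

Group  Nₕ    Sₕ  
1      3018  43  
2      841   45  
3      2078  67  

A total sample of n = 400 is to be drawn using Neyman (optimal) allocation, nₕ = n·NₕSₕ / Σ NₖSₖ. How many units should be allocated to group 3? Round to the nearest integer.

181

1: NₕSₕ = 3018·43 = 129774
2: NₕSₕ = 841·45 = 37845
3: NₕSₕ = 2078·67 = 139226
Σ NₕSₕ = 306845.
n_3 = 400·139226/306845 = 181.494... → 181.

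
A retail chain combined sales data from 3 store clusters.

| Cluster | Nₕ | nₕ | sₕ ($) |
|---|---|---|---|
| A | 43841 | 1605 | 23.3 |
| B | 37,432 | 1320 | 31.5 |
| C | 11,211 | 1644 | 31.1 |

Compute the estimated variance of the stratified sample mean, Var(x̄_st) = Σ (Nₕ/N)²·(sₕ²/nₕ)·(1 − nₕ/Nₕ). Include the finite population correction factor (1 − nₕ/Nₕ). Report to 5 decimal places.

0.19940

N = 92484. Term for each stratum: Wₕ²sₕ²/nₕ·(1−nₕ/Nₕ).
Var(x̄_st) = 0.07322626 + 0.11879784 + 0.00737744 = 0.19940154 → 0.19940.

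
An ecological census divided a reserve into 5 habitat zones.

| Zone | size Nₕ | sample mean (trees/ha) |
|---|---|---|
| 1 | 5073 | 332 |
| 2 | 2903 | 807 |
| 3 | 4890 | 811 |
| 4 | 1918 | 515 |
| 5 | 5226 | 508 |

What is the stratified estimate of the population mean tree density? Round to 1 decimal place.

N = 5073 + 2903 + 4890 + 1918 + 5226 = 20010.
Overall mean = Σ (Nₕ/N)·x̄ₕ — weight by population share, not a simple average.
Σ Nₕx̄ₕ = 5073·332 + 2903·807 + 4890·811 + 1918·515 + 5226·508 = 1684236 + 2342721 + 3965790 + 987770 + 2654808 = 11635325.
Divide by N: 11635325 / 20010 = 581.476... → 581.5.

581.5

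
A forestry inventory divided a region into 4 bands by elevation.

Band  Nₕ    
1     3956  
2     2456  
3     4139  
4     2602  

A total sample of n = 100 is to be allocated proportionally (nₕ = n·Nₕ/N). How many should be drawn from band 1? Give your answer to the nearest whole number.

N = 3956 + 2456 + 4139 + 2602 = 13153.
n_1 = 100·3956/13153 = 30.077... → 30.

30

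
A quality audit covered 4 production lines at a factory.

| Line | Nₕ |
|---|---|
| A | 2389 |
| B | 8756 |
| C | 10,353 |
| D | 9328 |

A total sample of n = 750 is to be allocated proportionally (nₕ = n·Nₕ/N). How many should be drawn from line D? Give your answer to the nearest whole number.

227

Share of line D = 9328/30826 = 0.30260.
Allocate 750 × 0.30260 = 226.951... → 227.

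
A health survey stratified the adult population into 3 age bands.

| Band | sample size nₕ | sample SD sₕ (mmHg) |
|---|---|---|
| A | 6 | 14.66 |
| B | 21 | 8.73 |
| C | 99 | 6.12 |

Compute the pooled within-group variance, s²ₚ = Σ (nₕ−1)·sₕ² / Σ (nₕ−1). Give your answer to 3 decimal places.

50.970

A: (6−1)·14.66² = 5·214.9156 = 1074.578
B: (21−1)·8.73² = 20·76.2129 = 1524.258
C: (99−1)·6.12² = 98·37.4544 = 3670.5312
Numerator = 6269.3672; denominator = Σ(nₕ−1) = 123.
s²ₚ = 6269.3672/123 = 50.97047... → 50.970.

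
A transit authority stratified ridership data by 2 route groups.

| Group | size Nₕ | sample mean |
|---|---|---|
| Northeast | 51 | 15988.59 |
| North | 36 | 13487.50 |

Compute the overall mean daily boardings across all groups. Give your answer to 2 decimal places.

14953.66

N = 87; weights Wₕ = Nₕ/N = (0.5862, 0.4138).
x̄_st = Σ Wₕ·x̄ₕ = 0.5862·15988.59 + 0.4138·13487.50 ≈ 14953.6562...
→ 14953.66.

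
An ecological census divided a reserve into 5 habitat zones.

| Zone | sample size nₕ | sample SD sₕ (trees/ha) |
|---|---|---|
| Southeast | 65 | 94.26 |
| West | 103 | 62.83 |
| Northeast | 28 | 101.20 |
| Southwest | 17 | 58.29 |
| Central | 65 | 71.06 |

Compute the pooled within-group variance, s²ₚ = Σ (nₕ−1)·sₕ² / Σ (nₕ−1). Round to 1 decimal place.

Degrees of freedom: 64 + 102 + 27 + 16 + 64 = 273.
Σ(nₕ−1)sₕ² = 64·8884.9476 + 102·3947.6089 + 27·10241.44 + 16·3397.7241 + 64·5049.5236 = 1625344.7302.
s²ₚ = 1625344.7302 / 273 = 5953.644... → 5953.6.

5953.6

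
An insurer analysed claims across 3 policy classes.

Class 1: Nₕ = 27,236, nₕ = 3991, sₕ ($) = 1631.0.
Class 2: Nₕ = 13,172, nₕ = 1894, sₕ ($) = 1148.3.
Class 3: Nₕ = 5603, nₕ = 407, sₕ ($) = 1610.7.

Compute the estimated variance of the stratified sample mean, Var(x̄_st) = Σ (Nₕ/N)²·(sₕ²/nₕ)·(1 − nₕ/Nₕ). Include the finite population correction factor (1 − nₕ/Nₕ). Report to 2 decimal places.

N = 46011. Term for each stratum: Wₕ²sₕ²/nₕ·(1−nₕ/Nₕ).
Var(x̄_st) = 199.33140 + 48.85300 + 87.65997 = 335.84437 → 335.84.

335.84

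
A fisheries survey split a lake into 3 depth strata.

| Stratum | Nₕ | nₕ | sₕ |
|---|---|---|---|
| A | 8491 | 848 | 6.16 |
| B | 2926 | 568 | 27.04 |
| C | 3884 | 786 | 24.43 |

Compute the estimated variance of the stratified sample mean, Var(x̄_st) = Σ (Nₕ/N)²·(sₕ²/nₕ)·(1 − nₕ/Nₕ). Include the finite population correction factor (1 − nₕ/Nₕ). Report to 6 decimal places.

0.089364

N = 15301; Wₕ = Nₕ/N.
stratum A: (8491/15301)²·6.16²/848·(1 − 848/8491) = 0.012403625
stratum B: (2926/15301)²·27.04²/568·(1 − 568/2926) = 0.037935301
stratum C: (3884/15301)²·24.43²/786·(1 − 786/3884) = 0.039025223
Sum = 0.089364149 → 0.089364.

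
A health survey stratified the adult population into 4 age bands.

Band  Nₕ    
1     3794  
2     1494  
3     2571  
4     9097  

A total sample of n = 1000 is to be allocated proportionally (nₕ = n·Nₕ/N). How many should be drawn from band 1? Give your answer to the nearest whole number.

N = 3794 + 1494 + 2571 + 9097 = 16956.
n_1 = 1000·3794/16956 = 223.756... → 224.

224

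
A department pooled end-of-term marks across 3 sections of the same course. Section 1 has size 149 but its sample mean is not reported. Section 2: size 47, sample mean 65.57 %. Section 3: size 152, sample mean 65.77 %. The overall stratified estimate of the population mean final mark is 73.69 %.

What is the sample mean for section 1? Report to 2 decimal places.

84.33

N = 149 + 47 + 152 = 348.
Overall total = μ·N = 73.69·348 = 25644.12.
Subtract the known strata: 47·65.57 + 152·65.77 = 13078.83.
Remaining total for section 1: 25644.12 − 13078.83 = 12565.29.
Divide by its size: 12565.29 / 149 = 84.3308... → 84.33.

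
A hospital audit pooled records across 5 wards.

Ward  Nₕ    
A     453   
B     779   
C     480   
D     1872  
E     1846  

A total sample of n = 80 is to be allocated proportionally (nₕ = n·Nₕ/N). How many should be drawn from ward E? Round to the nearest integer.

N = 453 + 779 + 480 + 1872 + 1846 = 5430.
n_E = 80·1846/5430 = 27.197... → 27.

27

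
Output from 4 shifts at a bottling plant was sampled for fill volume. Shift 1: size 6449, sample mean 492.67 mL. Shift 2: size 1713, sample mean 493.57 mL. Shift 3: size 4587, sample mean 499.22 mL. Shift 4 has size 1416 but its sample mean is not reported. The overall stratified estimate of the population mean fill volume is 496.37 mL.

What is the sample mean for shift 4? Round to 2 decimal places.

507.38

Σ Nₕx̄ₕ = N·μ, so 1416·x̄_4 = 14165·496.37 − (6449·492.67 + 1713·493.57 + 4587·499.22).
= 7031081.05 − 6312636.38 = 718444.67.
x̄_4 = 718444.67 / 1416 = 507.3762... → 507.38.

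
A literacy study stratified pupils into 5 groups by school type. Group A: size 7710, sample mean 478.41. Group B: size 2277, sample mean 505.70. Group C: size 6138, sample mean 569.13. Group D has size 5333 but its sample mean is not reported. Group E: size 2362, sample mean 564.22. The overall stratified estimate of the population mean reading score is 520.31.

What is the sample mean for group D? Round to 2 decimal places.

511.49

N = 7710 + 2277 + 6138 + 5333 + 2362 = 23820.
Overall total = μ·N = 520.31·23820 = 12393784.2.
Subtract the known strata: 7710·478.41 + 2277·505.70 + 6138·569.13 + 2362·564.22 = 9666027.58.
Remaining total for group D: 12393784.2 − 9666027.58 = 2727756.62.
Divide by its size: 2727756.62 / 5333 = 511.4863... → 511.49.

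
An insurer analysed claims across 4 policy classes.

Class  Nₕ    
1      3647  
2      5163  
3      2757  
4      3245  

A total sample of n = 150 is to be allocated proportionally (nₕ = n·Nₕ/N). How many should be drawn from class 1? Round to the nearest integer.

Share of class 1 = 3647/14812 = 0.24622.
Allocate 150 × 0.24622 = 36.933... → 37.

37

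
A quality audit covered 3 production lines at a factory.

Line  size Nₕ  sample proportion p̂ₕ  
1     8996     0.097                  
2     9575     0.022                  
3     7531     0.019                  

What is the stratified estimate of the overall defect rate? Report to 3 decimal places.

Wₕ = Nₕ/N with N = 26102: 0.3446, 0.3668, 0.2885.
p̂_st = 0.3446·0.097 + 0.3668·0.022 + 0.2885·0.019 ≈ 0.04698... → 0.047.

0.047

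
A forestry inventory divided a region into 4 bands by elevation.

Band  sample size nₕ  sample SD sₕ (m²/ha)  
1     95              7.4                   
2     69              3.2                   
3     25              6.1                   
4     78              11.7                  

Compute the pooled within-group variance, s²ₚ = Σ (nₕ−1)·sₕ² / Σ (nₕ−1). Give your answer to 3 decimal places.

Degrees of freedom: 94 + 68 + 24 + 77 = 263.
Σ(nₕ−1)sₕ² = 94·54.76 + 68·10.24 + 24·37.21 + 77·136.89 = 17277.33.
s²ₚ = 17277.33 / 263 = 65.69327... → 65.693.

65.693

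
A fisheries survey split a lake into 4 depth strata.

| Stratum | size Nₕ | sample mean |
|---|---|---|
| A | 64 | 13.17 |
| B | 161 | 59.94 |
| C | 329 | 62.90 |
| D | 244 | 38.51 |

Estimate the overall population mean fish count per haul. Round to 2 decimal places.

N = 64 + 161 + 329 + 244 = 798.
Overall mean = Σ (Nₕ/N)·x̄ₕ — weight by population share, not a simple average.
Σ Nₕx̄ₕ = 64·13.17 + 161·59.94 + 329·62.90 + 244·38.51 = 842.88 + 9650.34 + 20694.1 + 9396.44 = 40583.76.
Divide by N: 40583.76 / 798 = 50.8568... → 50.86.

50.86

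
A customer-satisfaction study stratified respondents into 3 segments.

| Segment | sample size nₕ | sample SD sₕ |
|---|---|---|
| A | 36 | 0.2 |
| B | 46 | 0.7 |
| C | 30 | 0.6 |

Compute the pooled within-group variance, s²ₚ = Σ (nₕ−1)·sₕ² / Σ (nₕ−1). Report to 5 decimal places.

0.31092

Degrees of freedom: 35 + 45 + 29 = 109.
Σ(nₕ−1)sₕ² = 35·0.04 + 45·0.49 + 29·0.36 = 33.89.
s²ₚ = 33.89 / 109 = 0.3109174... → 0.31092.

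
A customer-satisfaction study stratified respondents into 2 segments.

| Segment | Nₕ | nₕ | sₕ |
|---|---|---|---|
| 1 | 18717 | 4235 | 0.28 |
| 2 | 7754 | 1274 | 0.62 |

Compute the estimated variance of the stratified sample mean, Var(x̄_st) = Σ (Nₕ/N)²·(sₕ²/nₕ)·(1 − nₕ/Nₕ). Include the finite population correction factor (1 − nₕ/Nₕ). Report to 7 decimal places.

N = 26471; Wₕ = Nₕ/N.
segment 1: (18717/26471)²·0.28²/4235·(1 − 4235/18717) = 0.0000071612
segment 2: (7754/26471)²·0.62²/1274·(1 − 1274/7754) = 0.0000216359
Sum = 0.0000287971 → 0.0000288.

0.0000288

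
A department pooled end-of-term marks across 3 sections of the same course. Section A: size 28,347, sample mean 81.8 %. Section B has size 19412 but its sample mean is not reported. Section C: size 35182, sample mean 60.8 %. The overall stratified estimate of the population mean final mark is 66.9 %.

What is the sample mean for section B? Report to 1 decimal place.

N = 28347 + 19412 + 35182 = 82941.
Overall total = μ·N = 66.9·82941 = 5548752.9.
Subtract the known strata: 28347·81.8 + 35182·60.8 = 4457850.2.
Remaining total for section B: 5548752.9 − 4457850.2 = 1090902.7.
Divide by its size: 1090902.7 / 19412 = 56.197... → 56.2.

56.2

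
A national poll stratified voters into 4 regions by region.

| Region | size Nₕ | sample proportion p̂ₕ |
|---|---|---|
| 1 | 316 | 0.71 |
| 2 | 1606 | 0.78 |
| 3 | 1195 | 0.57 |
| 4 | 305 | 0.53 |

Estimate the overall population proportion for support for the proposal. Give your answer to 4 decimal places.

Wₕ = Nₕ/N with N = 3422: 0.0923, 0.4693, 0.3492, 0.0891.
p̂_st = 0.0923·0.71 + 0.4693·0.78 + 0.3492·0.57 + 0.0891·0.53 ≈ 0.677919... → 0.6779.

0.6779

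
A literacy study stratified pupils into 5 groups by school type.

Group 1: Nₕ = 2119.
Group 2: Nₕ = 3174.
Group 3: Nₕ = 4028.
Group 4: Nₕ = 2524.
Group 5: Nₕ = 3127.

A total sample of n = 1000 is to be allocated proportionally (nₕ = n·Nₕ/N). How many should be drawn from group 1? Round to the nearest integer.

N = 2119 + 3174 + 4028 + 2524 + 3127 = 14972.
n_1 = 1000·2119/14972 = 141.531... → 142.

142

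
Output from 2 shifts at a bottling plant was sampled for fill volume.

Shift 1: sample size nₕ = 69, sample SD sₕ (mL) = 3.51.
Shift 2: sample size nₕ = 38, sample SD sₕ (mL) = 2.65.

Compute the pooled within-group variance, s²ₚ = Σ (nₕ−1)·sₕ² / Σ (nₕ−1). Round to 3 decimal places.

10.453

1: (69−1)·3.51² = 68·12.3201 = 837.7668
2: (38−1)·2.65² = 37·7.0225 = 259.8325
Numerator = 1097.5993; denominator = Σ(nₕ−1) = 105.
s²ₚ = 1097.5993/105 = 10.45333... → 10.453.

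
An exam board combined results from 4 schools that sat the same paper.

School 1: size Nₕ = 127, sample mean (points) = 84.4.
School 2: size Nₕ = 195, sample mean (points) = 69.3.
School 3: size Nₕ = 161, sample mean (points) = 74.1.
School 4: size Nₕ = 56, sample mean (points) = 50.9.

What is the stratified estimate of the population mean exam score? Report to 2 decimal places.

x̄_st = (Σ Nₕx̄ₕ) / (Σ Nₕ) = (127·84.4 + 195·69.3 + 161·74.1 + 56·50.9) / 539
= 39012.8 / 539 = 72.3800... → 72.38.

72.38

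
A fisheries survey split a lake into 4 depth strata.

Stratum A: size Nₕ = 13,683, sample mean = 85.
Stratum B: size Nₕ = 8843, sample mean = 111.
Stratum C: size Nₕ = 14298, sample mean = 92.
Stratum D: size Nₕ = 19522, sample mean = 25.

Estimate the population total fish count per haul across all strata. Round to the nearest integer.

Estimate total by summing Nₕ·x̄ₕ over strata.
13683·85 + 8843·111 + 14298·92 + 19522·25 = 1163055 + 981573 + 1315416 + 488050 = 3948094.

3948094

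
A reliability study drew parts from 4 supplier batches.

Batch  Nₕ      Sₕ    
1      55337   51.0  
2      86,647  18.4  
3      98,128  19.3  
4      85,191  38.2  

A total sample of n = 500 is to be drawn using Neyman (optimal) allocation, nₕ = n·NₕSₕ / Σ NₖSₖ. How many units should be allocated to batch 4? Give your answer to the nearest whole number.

1: NₕSₕ = 55337·51.0 = 2822187
2: NₕSₕ = 86647·18.4 = 1594304.8
3: NₕSₕ = 98128·19.3 = 1893870.4
4: NₕSₕ = 85191·38.2 = 3254296.2
Σ NₕSₕ = 9564658.4.
n_4 = 500·3254296.2/9564658.4 = 170.121... → 170.

170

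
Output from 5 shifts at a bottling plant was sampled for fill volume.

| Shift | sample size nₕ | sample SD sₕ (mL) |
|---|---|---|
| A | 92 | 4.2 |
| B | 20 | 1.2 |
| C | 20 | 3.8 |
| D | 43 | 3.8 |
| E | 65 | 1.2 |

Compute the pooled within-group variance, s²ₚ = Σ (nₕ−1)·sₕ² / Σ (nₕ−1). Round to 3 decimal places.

A: (92−1)·4.2² = 91·17.64 = 1605.24
B: (20−1)·1.2² = 19·1.44 = 27.36
C: (20−1)·3.8² = 19·14.44 = 274.36
D: (43−1)·3.8² = 42·14.44 = 606.48
E: (65−1)·1.2² = 64·1.44 = 92.16
Numerator = 2605.6; denominator = Σ(nₕ−1) = 235.
s²ₚ = 2605.6/235 = 11.08766... → 11.088.

11.088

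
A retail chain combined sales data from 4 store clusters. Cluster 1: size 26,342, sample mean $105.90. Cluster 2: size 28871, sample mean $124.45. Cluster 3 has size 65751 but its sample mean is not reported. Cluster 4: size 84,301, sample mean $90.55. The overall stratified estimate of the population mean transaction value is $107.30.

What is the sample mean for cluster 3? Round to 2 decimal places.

121.81

N = 26342 + 28871 + 65751 + 84301 = 205265.
Overall total = μ·N = 107.30·205265 = 22024934.5.
Subtract the known strata: 26342·105.90 + 28871·124.45 + 84301·90.55 = 14016069.3.
Remaining total for cluster 3: 22024934.5 − 14016069.3 = 8008865.2.
Divide by its size: 8008865.2 / 65751 = 121.8060... → 121.81.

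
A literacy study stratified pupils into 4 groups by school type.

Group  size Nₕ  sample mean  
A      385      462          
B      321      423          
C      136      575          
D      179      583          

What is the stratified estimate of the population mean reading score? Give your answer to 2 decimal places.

486.00

N = 385 + 321 + 136 + 179 = 1021.
Weight each subgroup mean by Nₕ/N and sum.
Σ Nₕx̄ₕ = 385·462 + 321·423 + 136·575 + 179·583 = 177870 + 135783 + 78200 + 104357 = 496210.
Divide by N: 496210 / 1021 = 486.0039... → 486.00.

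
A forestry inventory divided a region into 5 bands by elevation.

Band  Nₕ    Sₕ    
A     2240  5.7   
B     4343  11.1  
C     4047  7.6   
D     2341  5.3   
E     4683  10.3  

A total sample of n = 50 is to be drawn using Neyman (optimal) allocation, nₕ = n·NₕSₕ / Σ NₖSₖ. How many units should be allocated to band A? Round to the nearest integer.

4

A: NₕSₕ = 2240·5.7 = 12768
B: NₕSₕ = 4343·11.1 = 48207.3
C: NₕSₕ = 4047·7.6 = 30757.2
D: NₕSₕ = 2341·5.3 = 12407.3
E: NₕSₕ = 4683·10.3 = 48234.9
Σ NₕSₕ = 152374.7.
n_A = 50·12768/152374.7 = 4.190... → 4.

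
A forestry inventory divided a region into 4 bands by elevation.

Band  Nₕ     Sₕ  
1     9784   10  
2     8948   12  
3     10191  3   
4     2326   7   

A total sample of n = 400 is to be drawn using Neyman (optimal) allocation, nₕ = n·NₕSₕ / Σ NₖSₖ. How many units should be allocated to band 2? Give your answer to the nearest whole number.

170

Σ NₕSₕ = 9784·10 + 8948·12 + 10191·3 + 2326·7 = 252071.
Share for 2: 107376/252071 = 0.42598.
n_2 = 400 × 0.42598 = 170.390... → 170.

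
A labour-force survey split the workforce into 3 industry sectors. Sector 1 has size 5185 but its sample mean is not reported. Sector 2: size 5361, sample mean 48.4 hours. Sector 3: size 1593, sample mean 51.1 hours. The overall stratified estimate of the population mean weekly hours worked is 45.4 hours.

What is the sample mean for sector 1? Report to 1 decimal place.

Σ Nₕx̄ₕ = N·μ, so 5185·x̄_1 = 12139·45.4 − (5361·48.4 + 1593·51.1).
= 551110.6 − 340874.7 = 210235.9.
x̄_1 = 210235.9 / 5185 = 40.547... → 40.5.

40.5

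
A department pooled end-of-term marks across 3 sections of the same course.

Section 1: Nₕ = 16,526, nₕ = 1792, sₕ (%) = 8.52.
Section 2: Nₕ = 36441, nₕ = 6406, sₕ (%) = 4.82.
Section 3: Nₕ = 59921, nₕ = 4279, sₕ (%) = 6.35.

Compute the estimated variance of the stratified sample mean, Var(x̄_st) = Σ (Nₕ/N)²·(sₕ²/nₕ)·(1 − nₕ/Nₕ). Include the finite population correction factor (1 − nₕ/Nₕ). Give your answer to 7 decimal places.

0.0035509

N = 112888; Wₕ = Nₕ/N.
section 1: (16526/112888)²·8.52²/1792·(1 − 1792/16526) = 0.0007739877
section 2: (36441/112888)²·4.82²/6406·(1 − 6406/36441) = 0.0003114795
section 3: (59921/112888)²·6.35²/4279·(1 − 4279/59921) = 0.0024654227
Sum = 0.0035508899 → 0.0035509.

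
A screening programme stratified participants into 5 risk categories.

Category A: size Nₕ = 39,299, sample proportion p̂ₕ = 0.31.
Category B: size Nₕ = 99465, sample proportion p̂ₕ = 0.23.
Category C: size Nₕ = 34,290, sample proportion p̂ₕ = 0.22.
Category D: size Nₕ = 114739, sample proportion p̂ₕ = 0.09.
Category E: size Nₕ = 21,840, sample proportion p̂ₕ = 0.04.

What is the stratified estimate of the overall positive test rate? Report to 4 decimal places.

0.1738

N = 39299 + 99465 + 34290 + 114739 + 21840 = 309633.
Overall proportion = Σ (Nₕ/N)·p̂ₕ.
Σ Nₕp̂ₕ = 12182.69 + 22876.95 + 7543.8 + 10326.51 + 873.6 = 53803.55.
53803.55 / 309633 = 0.173766... → 0.1738.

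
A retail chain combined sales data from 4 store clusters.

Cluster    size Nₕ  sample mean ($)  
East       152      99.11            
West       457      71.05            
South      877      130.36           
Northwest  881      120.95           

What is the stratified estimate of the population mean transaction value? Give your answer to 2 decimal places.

x̄_st = (Σ Nₕx̄ₕ) / (Σ Nₕ) = (152·99.11 + 457·71.05 + 877·130.36 + 881·120.95) / 2367
= 268417.24 / 2367 = 113.3998... → 113.40.

113.40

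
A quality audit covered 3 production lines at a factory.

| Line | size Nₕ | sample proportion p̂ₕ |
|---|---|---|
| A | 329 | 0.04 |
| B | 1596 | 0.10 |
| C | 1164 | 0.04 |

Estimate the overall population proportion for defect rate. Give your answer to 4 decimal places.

Wₕ = Nₕ/N with N = 3089: 0.1065, 0.5167, 0.3768.
p̂_st = 0.1065·0.04 + 0.5167·0.10 + 0.3768·0.04 ≈ 0.071000... → 0.0710.

0.0710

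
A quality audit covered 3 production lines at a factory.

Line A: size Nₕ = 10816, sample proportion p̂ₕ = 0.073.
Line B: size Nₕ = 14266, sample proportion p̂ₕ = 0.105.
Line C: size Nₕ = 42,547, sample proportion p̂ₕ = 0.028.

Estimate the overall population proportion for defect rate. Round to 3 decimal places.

0.051

N = 10816 + 14266 + 42547 = 67629.
Overall proportion = Σ (Nₕ/N)·p̂ₕ.
Σ Nₕp̂ₕ = 789.568 + 1497.93 + 1191.316 = 3478.814.
3478.814 / 67629 = 0.05144... → 0.051.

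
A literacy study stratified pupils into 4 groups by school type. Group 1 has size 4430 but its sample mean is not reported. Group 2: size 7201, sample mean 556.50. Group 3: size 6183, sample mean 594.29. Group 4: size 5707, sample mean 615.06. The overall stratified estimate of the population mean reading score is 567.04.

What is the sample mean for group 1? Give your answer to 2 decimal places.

N = 4430 + 7201 + 6183 + 5707 = 23521.
Overall total = μ·N = 567.04·23521 = 13337347.84.
Subtract the known strata: 7201·556.50 + 6183·594.29 + 5707·615.06 = 11191998.99.
Remaining total for group 1: 13337347.84 − 11191998.99 = 2145348.85.
Divide by its size: 2145348.85 / 4430 = 484.2774... → 484.28.

484.28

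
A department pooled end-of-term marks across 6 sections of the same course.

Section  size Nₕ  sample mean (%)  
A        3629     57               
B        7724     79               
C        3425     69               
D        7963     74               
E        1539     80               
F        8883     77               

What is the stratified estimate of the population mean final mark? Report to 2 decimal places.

N = 3629 + 7724 + 3425 + 7963 + 1539 + 8883 = 33163.
Weight each subgroup mean by Nₕ/N and sum.
Σ Nₕx̄ₕ = 3629·57 + 7724·79 + 3425·69 + 7963·74 + 1539·80 + 8883·77 = 206853 + 610196 + 236325 + 589262 + 123120 + 683991 = 2449747.
Divide by N: 2449747 / 33163 = 73.8699... → 73.87.

73.87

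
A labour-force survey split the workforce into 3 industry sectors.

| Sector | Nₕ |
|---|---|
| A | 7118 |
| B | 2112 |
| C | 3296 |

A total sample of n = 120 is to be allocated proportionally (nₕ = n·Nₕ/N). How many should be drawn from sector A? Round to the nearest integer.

68

N = 7118 + 2112 + 3296 = 12526.
n_A = 120·7118/12526 = 68.191... → 68.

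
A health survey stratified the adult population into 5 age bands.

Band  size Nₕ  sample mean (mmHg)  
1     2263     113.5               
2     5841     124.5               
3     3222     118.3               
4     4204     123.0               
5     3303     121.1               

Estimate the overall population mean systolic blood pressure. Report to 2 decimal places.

x̄_st = (Σ Nₕx̄ₕ) / (Σ Nₕ) = (2263·113.5 + 5841·124.5 + 3222·118.3 + 4204·123.0 + 3303·121.1) / 18833
= 2282302.9 / 18833 = 121.1864... → 121.19.

121.19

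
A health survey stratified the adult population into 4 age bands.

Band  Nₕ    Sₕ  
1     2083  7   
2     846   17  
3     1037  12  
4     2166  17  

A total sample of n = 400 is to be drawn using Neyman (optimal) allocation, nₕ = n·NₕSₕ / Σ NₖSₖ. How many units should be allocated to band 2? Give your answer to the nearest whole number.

74

Σ NₕSₕ = 2083·7 + 846·17 + 1037·12 + 2166·17 = 78229.
Share for 2: 14382/78229 = 0.18384.
n_2 = 400 × 0.18384 = 73.538... → 74.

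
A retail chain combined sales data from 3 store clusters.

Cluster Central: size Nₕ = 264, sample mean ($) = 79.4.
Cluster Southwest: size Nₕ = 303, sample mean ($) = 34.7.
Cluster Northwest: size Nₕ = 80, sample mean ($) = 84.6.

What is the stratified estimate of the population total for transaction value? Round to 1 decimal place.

38243.7

Central: 264·79.4 = 20961.6
Southwest: 303·34.7 = 10514.1
Northwest: 80·84.6 = 6768
τ̂ = Σ Nₕx̄ₕ = 38243.7.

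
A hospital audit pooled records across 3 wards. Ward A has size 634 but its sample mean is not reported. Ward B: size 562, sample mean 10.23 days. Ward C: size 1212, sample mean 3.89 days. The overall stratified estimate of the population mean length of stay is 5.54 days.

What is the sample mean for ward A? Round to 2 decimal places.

N = 634 + 562 + 1212 = 2408.
Overall total = μ·N = 5.54·2408 = 13340.32.
Subtract the known strata: 562·10.23 + 1212·3.89 = 10463.94.
Remaining total for ward A: 13340.32 − 10463.94 = 2876.38.
Divide by its size: 2876.38 / 634 = 4.5369... → 4.54.

4.54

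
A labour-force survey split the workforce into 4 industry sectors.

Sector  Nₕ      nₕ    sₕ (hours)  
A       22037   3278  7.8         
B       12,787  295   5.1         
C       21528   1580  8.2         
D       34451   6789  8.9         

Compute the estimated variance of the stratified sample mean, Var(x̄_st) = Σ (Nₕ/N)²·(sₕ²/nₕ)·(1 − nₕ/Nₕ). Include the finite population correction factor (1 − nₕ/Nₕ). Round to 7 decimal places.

N = 90803. Term for each stratum: Wₕ²sₕ²/nₕ·(1−nₕ/Nₕ).
Var(x̄_st) = 0.0009305549 + 0.0017081208 + 0.0022165282 + 0.0013485257 = 0.0062037297 → 0.0062037.

0.0062037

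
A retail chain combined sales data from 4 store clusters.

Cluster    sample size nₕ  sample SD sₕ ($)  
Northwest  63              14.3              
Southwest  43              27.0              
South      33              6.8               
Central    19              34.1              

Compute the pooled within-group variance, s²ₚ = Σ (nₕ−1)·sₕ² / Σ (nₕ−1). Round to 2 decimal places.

Degrees of freedom: 62 + 42 + 32 + 18 = 154.
Σ(nₕ−1)sₕ² = 62·204.49 + 42·729 + 32·46.24 + 18·1162.81 = 65706.64.
s²ₚ = 65706.64 / 154 = 426.6665... → 426.67.

426.67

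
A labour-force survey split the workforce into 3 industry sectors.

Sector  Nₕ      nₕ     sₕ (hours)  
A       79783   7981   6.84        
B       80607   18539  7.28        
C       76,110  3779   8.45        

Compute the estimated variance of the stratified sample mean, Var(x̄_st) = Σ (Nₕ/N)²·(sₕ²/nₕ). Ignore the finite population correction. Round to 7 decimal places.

N = 236500; Wₕ = Nₕ/N.
sector A: (79783/236500)²·6.84²/7981 = 0.0006671344
sector B: (80607/236500)²·7.28²/18539 = 0.0003320930
sector C: (76110/236500)²·8.45²/3779 = 0.0019568506
Sum = 0.0029560780 → 0.0029561.

0.0029561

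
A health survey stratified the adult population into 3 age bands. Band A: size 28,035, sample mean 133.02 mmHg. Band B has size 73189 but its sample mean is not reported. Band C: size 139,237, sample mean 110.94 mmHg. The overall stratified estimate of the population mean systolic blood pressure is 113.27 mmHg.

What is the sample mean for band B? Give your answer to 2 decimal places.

Σ Nₕx̄ₕ = N·μ, so 73189·x̄_B = 240461·113.27 − (28035·133.02 + 139237·110.94).
= 27237017.47 − 19176168.48 = 8060848.99.
x̄_B = 8060848.99 / 73189 = 110.1374... → 110.14.

110.14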